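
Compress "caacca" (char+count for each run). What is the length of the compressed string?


Input: caacca
Runs:
  'c' x 1 => "c1"
  'a' x 2 => "a2"
  'c' x 2 => "c2"
  'a' x 1 => "a1"
Compressed: "c1a2c2a1"
Compressed length: 8

8


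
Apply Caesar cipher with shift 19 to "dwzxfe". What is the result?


Caesar cipher: shift "dwzxfe" by 19
  'd' (pos 3) + 19 = pos 22 = 'w'
  'w' (pos 22) + 19 = pos 15 = 'p'
  'z' (pos 25) + 19 = pos 18 = 's'
  'x' (pos 23) + 19 = pos 16 = 'q'
  'f' (pos 5) + 19 = pos 24 = 'y'
  'e' (pos 4) + 19 = pos 23 = 'x'
Result: wpsqyx

wpsqyx


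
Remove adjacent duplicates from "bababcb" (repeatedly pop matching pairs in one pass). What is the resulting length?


Input: bababcb
Stack-based adjacent duplicate removal:
  Read 'b': push. Stack: b
  Read 'a': push. Stack: ba
  Read 'b': push. Stack: bab
  Read 'a': push. Stack: baba
  Read 'b': push. Stack: babab
  Read 'c': push. Stack: bababc
  Read 'b': push. Stack: bababcb
Final stack: "bababcb" (length 7)

7


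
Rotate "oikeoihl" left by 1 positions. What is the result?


Input: "oikeoihl", rotate left by 1
First 1 characters: "o"
Remaining characters: "ikeoihl"
Concatenate remaining + first: "ikeoihl" + "o" = "ikeoihlo"

ikeoihlo


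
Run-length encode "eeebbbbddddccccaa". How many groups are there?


Input: eeebbbbddddccccaa
Scanning for consecutive runs:
  Group 1: 'e' x 3 (positions 0-2)
  Group 2: 'b' x 4 (positions 3-6)
  Group 3: 'd' x 4 (positions 7-10)
  Group 4: 'c' x 4 (positions 11-14)
  Group 5: 'a' x 2 (positions 15-16)
Total groups: 5

5


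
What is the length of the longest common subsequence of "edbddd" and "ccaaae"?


LCS of "edbddd" and "ccaaae"
DP table:
           c    c    a    a    a    e
      0    0    0    0    0    0    0
  e   0    0    0    0    0    0    1
  d   0    0    0    0    0    0    1
  b   0    0    0    0    0    0    1
  d   0    0    0    0    0    0    1
  d   0    0    0    0    0    0    1
  d   0    0    0    0    0    0    1
LCS length = dp[6][6] = 1

1


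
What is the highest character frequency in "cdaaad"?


Input: cdaaad
Character counts:
  'a': 3
  'c': 1
  'd': 2
Maximum frequency: 3

3


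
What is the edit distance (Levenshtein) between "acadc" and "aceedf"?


Computing edit distance: "acadc" -> "aceedf"
DP table:
           a    c    e    e    d    f
      0    1    2    3    4    5    6
  a   1    0    1    2    3    4    5
  c   2    1    0    1    2    3    4
  a   3    2    1    1    2    3    4
  d   4    3    2    2    2    2    3
  c   5    4    3    3    3    3    3
Edit distance = dp[5][6] = 3

3


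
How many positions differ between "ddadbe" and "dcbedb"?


Comparing "ddadbe" and "dcbedb" position by position:
  Position 0: 'd' vs 'd' => same
  Position 1: 'd' vs 'c' => DIFFER
  Position 2: 'a' vs 'b' => DIFFER
  Position 3: 'd' vs 'e' => DIFFER
  Position 4: 'b' vs 'd' => DIFFER
  Position 5: 'e' vs 'b' => DIFFER
Positions that differ: 5

5


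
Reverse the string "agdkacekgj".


Input: agdkacekgj
Reading characters right to left:
  Position 9: 'j'
  Position 8: 'g'
  Position 7: 'k'
  Position 6: 'e'
  Position 5: 'c'
  Position 4: 'a'
  Position 3: 'k'
  Position 2: 'd'
  Position 1: 'g'
  Position 0: 'a'
Reversed: jgkecakdga

jgkecakdga


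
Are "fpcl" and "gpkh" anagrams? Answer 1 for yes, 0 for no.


Strings: "fpcl", "gpkh"
Sorted first:  cflp
Sorted second: ghkp
Differ at position 0: 'c' vs 'g' => not anagrams

0


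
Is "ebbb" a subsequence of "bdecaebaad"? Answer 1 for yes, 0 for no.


Check if "ebbb" is a subsequence of "bdecaebaad"
Greedy scan:
  Position 0 ('b'): no match needed
  Position 1 ('d'): no match needed
  Position 2 ('e'): matches sub[0] = 'e'
  Position 3 ('c'): no match needed
  Position 4 ('a'): no match needed
  Position 5 ('e'): no match needed
  Position 6 ('b'): matches sub[1] = 'b'
  Position 7 ('a'): no match needed
  Position 8 ('a'): no match needed
  Position 9 ('d'): no match needed
Only matched 2/4 characters => not a subsequence

0


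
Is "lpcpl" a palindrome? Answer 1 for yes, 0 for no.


Input: lpcpl
Reversed: lpcpl
  Compare pos 0 ('l') with pos 4 ('l'): match
  Compare pos 1 ('p') with pos 3 ('p'): match
Result: palindrome

1


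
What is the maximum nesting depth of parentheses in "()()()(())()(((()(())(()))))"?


Input: "()()()(())()(((()(())(()))))"
Tracking depth:
  Position 0 '(': depth becomes 1
  Position 1 ')': depth becomes 0
  Position 2 '(': depth becomes 1
  Position 3 ')': depth becomes 0
  Position 4 '(': depth becomes 1
  Position 5 ')': depth becomes 0
  Position 6 '(': depth becomes 1
  Position 7 '(': depth becomes 2
  Position 8 ')': depth becomes 1
  Position 9 ')': depth becomes 0
  Position 10 '(': depth becomes 1
  Position 11 ')': depth becomes 0
  Position 12 '(': depth becomes 1
  Position 13 '(': depth becomes 2
  Position 14 '(': depth becomes 3
  Position 15 '(': depth becomes 4
  Position 16 ')': depth becomes 3
  Position 17 '(': depth becomes 4
  Position 18 '(': depth becomes 5
  Position 19 ')': depth becomes 4
  Position 20 ')': depth becomes 3
  Position 21 '(': depth becomes 4
  Position 22 '(': depth becomes 5
  Position 23 ')': depth becomes 4
  Position 24 ')': depth becomes 3
  Position 25 ')': depth becomes 2
  Position 26 ')': depth becomes 1
  Position 27 ')': depth becomes 0
Maximum depth reached: 5

5


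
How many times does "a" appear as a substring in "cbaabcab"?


Searching for "a" in "cbaabcab"
Scanning each position:
  Position 0: "c" => no
  Position 1: "b" => no
  Position 2: "a" => MATCH
  Position 3: "a" => MATCH
  Position 4: "b" => no
  Position 5: "c" => no
  Position 6: "a" => MATCH
  Position 7: "b" => no
Total occurrences: 3

3


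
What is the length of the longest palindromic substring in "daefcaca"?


Input: "daefcaca"
Checking substrings for palindromes:
  [4:7] "cac" (len 3) => palindrome
  [5:8] "aca" (len 3) => palindrome
Longest palindromic substring: "cac" with length 3

3


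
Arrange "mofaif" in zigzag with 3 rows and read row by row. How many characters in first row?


Zigzag "mofaif" into 3 rows:
Placing characters:
  'm' => row 0
  'o' => row 1
  'f' => row 2
  'a' => row 1
  'i' => row 0
  'f' => row 1
Rows:
  Row 0: "mi"
  Row 1: "oaf"
  Row 2: "f"
First row length: 2

2


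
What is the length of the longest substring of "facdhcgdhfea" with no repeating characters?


Input: "facdhcgdhfea"
Sliding window (track last position of each char):
  Position 0 ('f'): window [0,0] length 1 -- new best
  Position 1 ('a'): window [0,1] length 2 -- new best
  Position 2 ('c'): window [0,2] length 3 -- new best
  Position 3 ('d'): window [0,3] length 4 -- new best
  Position 4 ('h'): window [0,4] length 5 -- new best
  Position 5 ('c'): repeat (last at 2), move window start to 3
  Position 5 ('c'): window [3,5] length 3
  Position 6 ('g'): window [3,6] length 4
  Position 7 ('d'): repeat (last at 3), move window start to 4
  Position 7 ('d'): window [4,7] length 4
  Position 8 ('h'): repeat (last at 4), move window start to 5
  Position 8 ('h'): window [5,8] length 4
  Position 9 ('f'): window [5,9] length 5
  Position 10 ('e'): window [5,10] length 6 -- new best
  Position 11 ('a'): window [5,11] length 7 -- new best
Longest substring with no repeats: "cgdhfea" with length 7

7


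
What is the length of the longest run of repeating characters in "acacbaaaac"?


Input: "acacbaaaac"
Scanning for longest run:
  Position 1 ('c'): new char, reset run to 1
  Position 2 ('a'): new char, reset run to 1
  Position 3 ('c'): new char, reset run to 1
  Position 4 ('b'): new char, reset run to 1
  Position 5 ('a'): new char, reset run to 1
  Position 6 ('a'): continues run of 'a', length=2
  Position 7 ('a'): continues run of 'a', length=3
  Position 8 ('a'): continues run of 'a', length=4
  Position 9 ('c'): new char, reset run to 1
Longest run: 'a' with length 4

4


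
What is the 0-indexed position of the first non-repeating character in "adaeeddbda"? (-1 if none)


Input: adaeeddbda
Character frequencies:
  'a': 3
  'b': 1
  'd': 4
  'e': 2
Scanning left to right for freq == 1:
  Position 0 ('a'): freq=3, skip
  Position 1 ('d'): freq=4, skip
  Position 2 ('a'): freq=3, skip
  Position 3 ('e'): freq=2, skip
  Position 4 ('e'): freq=2, skip
  Position 5 ('d'): freq=4, skip
  Position 6 ('d'): freq=4, skip
  Position 7 ('b'): unique! => answer = 7

7


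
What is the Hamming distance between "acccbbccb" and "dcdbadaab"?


Comparing "acccbbccb" and "dcdbadaab" position by position:
  Position 0: 'a' vs 'd' => differ
  Position 1: 'c' vs 'c' => same
  Position 2: 'c' vs 'd' => differ
  Position 3: 'c' vs 'b' => differ
  Position 4: 'b' vs 'a' => differ
  Position 5: 'b' vs 'd' => differ
  Position 6: 'c' vs 'a' => differ
  Position 7: 'c' vs 'a' => differ
  Position 8: 'b' vs 'b' => same
Total differences (Hamming distance): 7

7


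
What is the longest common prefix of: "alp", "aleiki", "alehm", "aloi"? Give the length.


Words: alp, aleiki, alehm, aloi
  Position 0: all 'a' => match
  Position 1: all 'l' => match
  Position 2: ('p', 'e', 'e', 'o') => mismatch, stop
LCP = "al" (length 2)

2


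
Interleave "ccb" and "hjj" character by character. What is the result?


Interleaving "ccb" and "hjj":
  Position 0: 'c' from first, 'h' from second => "ch"
  Position 1: 'c' from first, 'j' from second => "cj"
  Position 2: 'b' from first, 'j' from second => "bj"
Result: chcjbj

chcjbj


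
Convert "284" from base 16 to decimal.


Input: "284" in base 16
Positional expansion:
  Digit '2' (value 2) x 16^2 = 512
  Digit '8' (value 8) x 16^1 = 128
  Digit '4' (value 4) x 16^0 = 4
Sum = 644

644


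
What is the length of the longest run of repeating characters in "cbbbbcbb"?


Input: "cbbbbcbb"
Scanning for longest run:
  Position 1 ('b'): new char, reset run to 1
  Position 2 ('b'): continues run of 'b', length=2
  Position 3 ('b'): continues run of 'b', length=3
  Position 4 ('b'): continues run of 'b', length=4
  Position 5 ('c'): new char, reset run to 1
  Position 6 ('b'): new char, reset run to 1
  Position 7 ('b'): continues run of 'b', length=2
Longest run: 'b' with length 4

4


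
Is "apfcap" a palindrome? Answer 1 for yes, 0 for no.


Input: apfcap
Reversed: pacfpa
  Compare pos 0 ('a') with pos 5 ('p'): MISMATCH
  Compare pos 1 ('p') with pos 4 ('a'): MISMATCH
  Compare pos 2 ('f') with pos 3 ('c'): MISMATCH
Result: not a palindrome

0


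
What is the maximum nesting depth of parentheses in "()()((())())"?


Input: "()()((())())"
Tracking depth:
  Position 0 '(': depth becomes 1
  Position 1 ')': depth becomes 0
  Position 2 '(': depth becomes 1
  Position 3 ')': depth becomes 0
  Position 4 '(': depth becomes 1
  Position 5 '(': depth becomes 2
  Position 6 '(': depth becomes 3
  Position 7 ')': depth becomes 2
  Position 8 ')': depth becomes 1
  Position 9 '(': depth becomes 2
  Position 10 ')': depth becomes 1
  Position 11 ')': depth becomes 0
Maximum depth reached: 3

3


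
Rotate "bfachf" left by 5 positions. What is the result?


Input: "bfachf", rotate left by 5
First 5 characters: "bfach"
Remaining characters: "f"
Concatenate remaining + first: "f" + "bfach" = "fbfach"

fbfach


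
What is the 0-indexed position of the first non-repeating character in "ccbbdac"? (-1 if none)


Input: ccbbdac
Character frequencies:
  'a': 1
  'b': 2
  'c': 3
  'd': 1
Scanning left to right for freq == 1:
  Position 0 ('c'): freq=3, skip
  Position 1 ('c'): freq=3, skip
  Position 2 ('b'): freq=2, skip
  Position 3 ('b'): freq=2, skip
  Position 4 ('d'): unique! => answer = 4

4


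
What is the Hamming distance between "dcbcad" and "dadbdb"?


Comparing "dcbcad" and "dadbdb" position by position:
  Position 0: 'd' vs 'd' => same
  Position 1: 'c' vs 'a' => differ
  Position 2: 'b' vs 'd' => differ
  Position 3: 'c' vs 'b' => differ
  Position 4: 'a' vs 'd' => differ
  Position 5: 'd' vs 'b' => differ
Total differences (Hamming distance): 5

5


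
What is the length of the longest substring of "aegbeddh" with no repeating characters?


Input: "aegbeddh"
Sliding window (track last position of each char):
  Position 0 ('a'): window [0,0] length 1 -- new best
  Position 1 ('e'): window [0,1] length 2 -- new best
  Position 2 ('g'): window [0,2] length 3 -- new best
  Position 3 ('b'): window [0,3] length 4 -- new best
  Position 4 ('e'): repeat (last at 1), move window start to 2
  Position 4 ('e'): window [2,4] length 3
  Position 5 ('d'): window [2,5] length 4
  Position 6 ('d'): repeat (last at 5), move window start to 6
  Position 6 ('d'): window [6,6] length 1
  Position 7 ('h'): window [6,7] length 2
Longest substring with no repeats: "aegb" with length 4

4


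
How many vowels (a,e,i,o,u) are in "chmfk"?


Input: chmfk
Checking each character:
  'c' at position 0: consonant
  'h' at position 1: consonant
  'm' at position 2: consonant
  'f' at position 3: consonant
  'k' at position 4: consonant
Total vowels: 0

0


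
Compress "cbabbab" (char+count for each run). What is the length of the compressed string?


Input: cbabbab
Runs:
  'c' x 1 => "c1"
  'b' x 1 => "b1"
  'a' x 1 => "a1"
  'b' x 2 => "b2"
  'a' x 1 => "a1"
  'b' x 1 => "b1"
Compressed: "c1b1a1b2a1b1"
Compressed length: 12

12


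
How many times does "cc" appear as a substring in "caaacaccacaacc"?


Searching for "cc" in "caaacaccacaacc"
Scanning each position:
  Position 0: "ca" => no
  Position 1: "aa" => no
  Position 2: "aa" => no
  Position 3: "ac" => no
  Position 4: "ca" => no
  Position 5: "ac" => no
  Position 6: "cc" => MATCH
  Position 7: "ca" => no
  Position 8: "ac" => no
  Position 9: "ca" => no
  Position 10: "aa" => no
  Position 11: "ac" => no
  Position 12: "cc" => MATCH
Total occurrences: 2

2


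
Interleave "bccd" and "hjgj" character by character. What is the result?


Interleaving "bccd" and "hjgj":
  Position 0: 'b' from first, 'h' from second => "bh"
  Position 1: 'c' from first, 'j' from second => "cj"
  Position 2: 'c' from first, 'g' from second => "cg"
  Position 3: 'd' from first, 'j' from second => "dj"
Result: bhcjcgdj

bhcjcgdj


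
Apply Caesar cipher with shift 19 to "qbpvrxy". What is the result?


Caesar cipher: shift "qbpvrxy" by 19
  'q' (pos 16) + 19 = pos 9 = 'j'
  'b' (pos 1) + 19 = pos 20 = 'u'
  'p' (pos 15) + 19 = pos 8 = 'i'
  'v' (pos 21) + 19 = pos 14 = 'o'
  'r' (pos 17) + 19 = pos 10 = 'k'
  'x' (pos 23) + 19 = pos 16 = 'q'
  'y' (pos 24) + 19 = pos 17 = 'r'
Result: juiokqr

juiokqr


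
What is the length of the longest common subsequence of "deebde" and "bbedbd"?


LCS of "deebde" and "bbedbd"
DP table:
           b    b    e    d    b    d
      0    0    0    0    0    0    0
  d   0    0    0    0    1    1    1
  e   0    0    0    1    1    1    1
  e   0    0    0    1    1    1    1
  b   0    1    1    1    1    2    2
  d   0    1    1    1    2    2    3
  e   0    1    1    2    2    2    3
LCS length = dp[6][6] = 3

3


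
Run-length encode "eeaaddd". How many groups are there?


Input: eeaaddd
Scanning for consecutive runs:
  Group 1: 'e' x 2 (positions 0-1)
  Group 2: 'a' x 2 (positions 2-3)
  Group 3: 'd' x 3 (positions 4-6)
Total groups: 3

3


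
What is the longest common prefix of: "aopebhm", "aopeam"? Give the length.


Words: aopebhm, aopeam
  Position 0: all 'a' => match
  Position 1: all 'o' => match
  Position 2: all 'p' => match
  Position 3: all 'e' => match
  Position 4: ('b', 'a') => mismatch, stop
LCP = "aope" (length 4)

4


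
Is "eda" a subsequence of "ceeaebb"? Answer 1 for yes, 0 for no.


Check if "eda" is a subsequence of "ceeaebb"
Greedy scan:
  Position 0 ('c'): no match needed
  Position 1 ('e'): matches sub[0] = 'e'
  Position 2 ('e'): no match needed
  Position 3 ('a'): no match needed
  Position 4 ('e'): no match needed
  Position 5 ('b'): no match needed
  Position 6 ('b'): no match needed
Only matched 1/3 characters => not a subsequence

0


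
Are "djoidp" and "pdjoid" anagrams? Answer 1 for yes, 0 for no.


Strings: "djoidp", "pdjoid"
Sorted first:  ddijop
Sorted second: ddijop
Sorted forms match => anagrams

1


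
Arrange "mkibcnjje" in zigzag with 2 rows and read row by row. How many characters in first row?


Zigzag "mkibcnjje" into 2 rows:
Placing characters:
  'm' => row 0
  'k' => row 1
  'i' => row 0
  'b' => row 1
  'c' => row 0
  'n' => row 1
  'j' => row 0
  'j' => row 1
  'e' => row 0
Rows:
  Row 0: "micje"
  Row 1: "kbnj"
First row length: 5

5


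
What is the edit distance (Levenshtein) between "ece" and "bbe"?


Computing edit distance: "ece" -> "bbe"
DP table:
           b    b    e
      0    1    2    3
  e   1    1    2    2
  c   2    2    2    3
  e   3    3    3    2
Edit distance = dp[3][3] = 2

2


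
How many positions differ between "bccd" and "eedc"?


Comparing "bccd" and "eedc" position by position:
  Position 0: 'b' vs 'e' => DIFFER
  Position 1: 'c' vs 'e' => DIFFER
  Position 2: 'c' vs 'd' => DIFFER
  Position 3: 'd' vs 'c' => DIFFER
Positions that differ: 4

4


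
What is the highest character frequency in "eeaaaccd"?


Input: eeaaaccd
Character counts:
  'a': 3
  'c': 2
  'd': 1
  'e': 2
Maximum frequency: 3

3


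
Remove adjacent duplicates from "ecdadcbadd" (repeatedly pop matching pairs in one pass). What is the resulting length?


Input: ecdadcbadd
Stack-based adjacent duplicate removal:
  Read 'e': push. Stack: e
  Read 'c': push. Stack: ec
  Read 'd': push. Stack: ecd
  Read 'a': push. Stack: ecda
  Read 'd': push. Stack: ecdad
  Read 'c': push. Stack: ecdadc
  Read 'b': push. Stack: ecdadcb
  Read 'a': push. Stack: ecdadcba
  Read 'd': push. Stack: ecdadcbad
  Read 'd': matches stack top 'd' => pop. Stack: ecdadcba
Final stack: "ecdadcba" (length 8)

8


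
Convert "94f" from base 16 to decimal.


Input: "94f" in base 16
Positional expansion:
  Digit '9' (value 9) x 16^2 = 2304
  Digit '4' (value 4) x 16^1 = 64
  Digit 'f' (value 15) x 16^0 = 15
Sum = 2383

2383


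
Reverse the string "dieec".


Input: dieec
Reading characters right to left:
  Position 4: 'c'
  Position 3: 'e'
  Position 2: 'e'
  Position 1: 'i'
  Position 0: 'd'
Reversed: ceeid

ceeid


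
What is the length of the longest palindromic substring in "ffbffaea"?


Input: "ffbffaea"
Checking substrings for palindromes:
  [0:5] "ffbff" (len 5) => palindrome
  [1:4] "fbf" (len 3) => palindrome
  [5:8] "aea" (len 3) => palindrome
  [0:2] "ff" (len 2) => palindrome
  [3:5] "ff" (len 2) => palindrome
Longest palindromic substring: "ffbff" with length 5

5


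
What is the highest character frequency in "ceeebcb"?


Input: ceeebcb
Character counts:
  'b': 2
  'c': 2
  'e': 3
Maximum frequency: 3

3


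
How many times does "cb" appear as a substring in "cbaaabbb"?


Searching for "cb" in "cbaaabbb"
Scanning each position:
  Position 0: "cb" => MATCH
  Position 1: "ba" => no
  Position 2: "aa" => no
  Position 3: "aa" => no
  Position 4: "ab" => no
  Position 5: "bb" => no
  Position 6: "bb" => no
Total occurrences: 1

1


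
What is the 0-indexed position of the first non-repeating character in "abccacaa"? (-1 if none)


Input: abccacaa
Character frequencies:
  'a': 4
  'b': 1
  'c': 3
Scanning left to right for freq == 1:
  Position 0 ('a'): freq=4, skip
  Position 1 ('b'): unique! => answer = 1

1


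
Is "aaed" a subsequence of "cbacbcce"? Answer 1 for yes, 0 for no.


Check if "aaed" is a subsequence of "cbacbcce"
Greedy scan:
  Position 0 ('c'): no match needed
  Position 1 ('b'): no match needed
  Position 2 ('a'): matches sub[0] = 'a'
  Position 3 ('c'): no match needed
  Position 4 ('b'): no match needed
  Position 5 ('c'): no match needed
  Position 6 ('c'): no match needed
  Position 7 ('e'): no match needed
Only matched 1/4 characters => not a subsequence

0


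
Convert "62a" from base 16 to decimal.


Input: "62a" in base 16
Positional expansion:
  Digit '6' (value 6) x 16^2 = 1536
  Digit '2' (value 2) x 16^1 = 32
  Digit 'a' (value 10) x 16^0 = 10
Sum = 1578

1578


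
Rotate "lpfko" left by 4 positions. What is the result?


Input: "lpfko", rotate left by 4
First 4 characters: "lpfk"
Remaining characters: "o"
Concatenate remaining + first: "o" + "lpfk" = "olpfk"

olpfk


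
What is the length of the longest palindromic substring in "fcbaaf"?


Input: "fcbaaf"
Checking substrings for palindromes:
  [3:5] "aa" (len 2) => palindrome
Longest palindromic substring: "aa" with length 2

2


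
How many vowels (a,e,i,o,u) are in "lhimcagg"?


Input: lhimcagg
Checking each character:
  'l' at position 0: consonant
  'h' at position 1: consonant
  'i' at position 2: vowel (running total: 1)
  'm' at position 3: consonant
  'c' at position 4: consonant
  'a' at position 5: vowel (running total: 2)
  'g' at position 6: consonant
  'g' at position 7: consonant
Total vowels: 2

2


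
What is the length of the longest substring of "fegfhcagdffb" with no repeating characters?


Input: "fegfhcagdffb"
Sliding window (track last position of each char):
  Position 0 ('f'): window [0,0] length 1 -- new best
  Position 1 ('e'): window [0,1] length 2 -- new best
  Position 2 ('g'): window [0,2] length 3 -- new best
  Position 3 ('f'): repeat (last at 0), move window start to 1
  Position 3 ('f'): window [1,3] length 3
  Position 4 ('h'): window [1,4] length 4 -- new best
  Position 5 ('c'): window [1,5] length 5 -- new best
  Position 6 ('a'): window [1,6] length 6 -- new best
  Position 7 ('g'): repeat (last at 2), move window start to 3
  Position 7 ('g'): window [3,7] length 5
  Position 8 ('d'): window [3,8] length 6
  Position 9 ('f'): repeat (last at 3), move window start to 4
  Position 9 ('f'): window [4,9] length 6
  Position 10 ('f'): repeat (last at 9), move window start to 10
  Position 10 ('f'): window [10,10] length 1
  Position 11 ('b'): window [10,11] length 2
Longest substring with no repeats: "egfhca" with length 6

6


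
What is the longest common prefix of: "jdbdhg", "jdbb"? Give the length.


Words: jdbdhg, jdbb
  Position 0: all 'j' => match
  Position 1: all 'd' => match
  Position 2: all 'b' => match
  Position 3: ('d', 'b') => mismatch, stop
LCP = "jdb" (length 3)

3


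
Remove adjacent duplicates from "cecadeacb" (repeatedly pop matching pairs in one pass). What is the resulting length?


Input: cecadeacb
Stack-based adjacent duplicate removal:
  Read 'c': push. Stack: c
  Read 'e': push. Stack: ce
  Read 'c': push. Stack: cec
  Read 'a': push. Stack: ceca
  Read 'd': push. Stack: cecad
  Read 'e': push. Stack: cecade
  Read 'a': push. Stack: cecadea
  Read 'c': push. Stack: cecadeac
  Read 'b': push. Stack: cecadeacb
Final stack: "cecadeacb" (length 9)

9


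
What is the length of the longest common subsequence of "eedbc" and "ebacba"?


LCS of "eedbc" and "ebacba"
DP table:
           e    b    a    c    b    a
      0    0    0    0    0    0    0
  e   0    1    1    1    1    1    1
  e   0    1    1    1    1    1    1
  d   0    1    1    1    1    1    1
  b   0    1    2    2    2    2    2
  c   0    1    2    2    3    3    3
LCS length = dp[5][6] = 3

3


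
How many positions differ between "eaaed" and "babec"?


Comparing "eaaed" and "babec" position by position:
  Position 0: 'e' vs 'b' => DIFFER
  Position 1: 'a' vs 'a' => same
  Position 2: 'a' vs 'b' => DIFFER
  Position 3: 'e' vs 'e' => same
  Position 4: 'd' vs 'c' => DIFFER
Positions that differ: 3

3


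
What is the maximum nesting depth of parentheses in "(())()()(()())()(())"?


Input: "(())()()(()())()(())"
Tracking depth:
  Position 0 '(': depth becomes 1
  Position 1 '(': depth becomes 2
  Position 2 ')': depth becomes 1
  Position 3 ')': depth becomes 0
  Position 4 '(': depth becomes 1
  Position 5 ')': depth becomes 0
  Position 6 '(': depth becomes 1
  Position 7 ')': depth becomes 0
  Position 8 '(': depth becomes 1
  Position 9 '(': depth becomes 2
  Position 10 ')': depth becomes 1
  Position 11 '(': depth becomes 2
  Position 12 ')': depth becomes 1
  Position 13 ')': depth becomes 0
  Position 14 '(': depth becomes 1
  Position 15 ')': depth becomes 0
  Position 16 '(': depth becomes 1
  Position 17 '(': depth becomes 2
  Position 18 ')': depth becomes 1
  Position 19 ')': depth becomes 0
Maximum depth reached: 2

2


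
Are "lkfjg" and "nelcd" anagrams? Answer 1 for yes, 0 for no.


Strings: "lkfjg", "nelcd"
Sorted first:  fgjkl
Sorted second: cdeln
Differ at position 0: 'f' vs 'c' => not anagrams

0


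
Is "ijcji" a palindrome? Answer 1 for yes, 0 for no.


Input: ijcji
Reversed: ijcji
  Compare pos 0 ('i') with pos 4 ('i'): match
  Compare pos 1 ('j') with pos 3 ('j'): match
Result: palindrome

1


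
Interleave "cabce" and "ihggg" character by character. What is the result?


Interleaving "cabce" and "ihggg":
  Position 0: 'c' from first, 'i' from second => "ci"
  Position 1: 'a' from first, 'h' from second => "ah"
  Position 2: 'b' from first, 'g' from second => "bg"
  Position 3: 'c' from first, 'g' from second => "cg"
  Position 4: 'e' from first, 'g' from second => "eg"
Result: ciahbgcgeg

ciahbgcgeg


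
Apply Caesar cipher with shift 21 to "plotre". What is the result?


Caesar cipher: shift "plotre" by 21
  'p' (pos 15) + 21 = pos 10 = 'k'
  'l' (pos 11) + 21 = pos 6 = 'g'
  'o' (pos 14) + 21 = pos 9 = 'j'
  't' (pos 19) + 21 = pos 14 = 'o'
  'r' (pos 17) + 21 = pos 12 = 'm'
  'e' (pos 4) + 21 = pos 25 = 'z'
Result: kgjomz

kgjomz


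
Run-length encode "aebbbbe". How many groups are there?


Input: aebbbbe
Scanning for consecutive runs:
  Group 1: 'a' x 1 (positions 0-0)
  Group 2: 'e' x 1 (positions 1-1)
  Group 3: 'b' x 4 (positions 2-5)
  Group 4: 'e' x 1 (positions 6-6)
Total groups: 4

4


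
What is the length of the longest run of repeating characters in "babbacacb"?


Input: "babbacacb"
Scanning for longest run:
  Position 1 ('a'): new char, reset run to 1
  Position 2 ('b'): new char, reset run to 1
  Position 3 ('b'): continues run of 'b', length=2
  Position 4 ('a'): new char, reset run to 1
  Position 5 ('c'): new char, reset run to 1
  Position 6 ('a'): new char, reset run to 1
  Position 7 ('c'): new char, reset run to 1
  Position 8 ('b'): new char, reset run to 1
Longest run: 'b' with length 2

2


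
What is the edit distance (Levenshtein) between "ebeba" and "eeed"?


Computing edit distance: "ebeba" -> "eeed"
DP table:
           e    e    e    d
      0    1    2    3    4
  e   1    0    1    2    3
  b   2    1    1    2    3
  e   3    2    1    1    2
  b   4    3    2    2    2
  a   5    4    3    3    3
Edit distance = dp[5][4] = 3

3


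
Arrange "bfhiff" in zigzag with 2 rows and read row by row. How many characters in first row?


Zigzag "bfhiff" into 2 rows:
Placing characters:
  'b' => row 0
  'f' => row 1
  'h' => row 0
  'i' => row 1
  'f' => row 0
  'f' => row 1
Rows:
  Row 0: "bhf"
  Row 1: "fif"
First row length: 3

3


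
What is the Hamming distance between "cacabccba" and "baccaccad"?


Comparing "cacabccba" and "baccaccad" position by position:
  Position 0: 'c' vs 'b' => differ
  Position 1: 'a' vs 'a' => same
  Position 2: 'c' vs 'c' => same
  Position 3: 'a' vs 'c' => differ
  Position 4: 'b' vs 'a' => differ
  Position 5: 'c' vs 'c' => same
  Position 6: 'c' vs 'c' => same
  Position 7: 'b' vs 'a' => differ
  Position 8: 'a' vs 'd' => differ
Total differences (Hamming distance): 5

5


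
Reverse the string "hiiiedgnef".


Input: hiiiedgnef
Reading characters right to left:
  Position 9: 'f'
  Position 8: 'e'
  Position 7: 'n'
  Position 6: 'g'
  Position 5: 'd'
  Position 4: 'e'
  Position 3: 'i'
  Position 2: 'i'
  Position 1: 'i'
  Position 0: 'h'
Reversed: fengdeiiih

fengdeiiih


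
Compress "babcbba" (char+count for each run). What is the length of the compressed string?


Input: babcbba
Runs:
  'b' x 1 => "b1"
  'a' x 1 => "a1"
  'b' x 1 => "b1"
  'c' x 1 => "c1"
  'b' x 2 => "b2"
  'a' x 1 => "a1"
Compressed: "b1a1b1c1b2a1"
Compressed length: 12

12


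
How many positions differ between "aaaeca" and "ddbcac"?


Comparing "aaaeca" and "ddbcac" position by position:
  Position 0: 'a' vs 'd' => DIFFER
  Position 1: 'a' vs 'd' => DIFFER
  Position 2: 'a' vs 'b' => DIFFER
  Position 3: 'e' vs 'c' => DIFFER
  Position 4: 'c' vs 'a' => DIFFER
  Position 5: 'a' vs 'c' => DIFFER
Positions that differ: 6

6


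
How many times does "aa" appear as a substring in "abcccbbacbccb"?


Searching for "aa" in "abcccbbacbccb"
Scanning each position:
  Position 0: "ab" => no
  Position 1: "bc" => no
  Position 2: "cc" => no
  Position 3: "cc" => no
  Position 4: "cb" => no
  Position 5: "bb" => no
  Position 6: "ba" => no
  Position 7: "ac" => no
  Position 8: "cb" => no
  Position 9: "bc" => no
  Position 10: "cc" => no
  Position 11: "cb" => no
Total occurrences: 0

0


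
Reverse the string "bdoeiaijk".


Input: bdoeiaijk
Reading characters right to left:
  Position 8: 'k'
  Position 7: 'j'
  Position 6: 'i'
  Position 5: 'a'
  Position 4: 'i'
  Position 3: 'e'
  Position 2: 'o'
  Position 1: 'd'
  Position 0: 'b'
Reversed: kjiaieodb

kjiaieodb


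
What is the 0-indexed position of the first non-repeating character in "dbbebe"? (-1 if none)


Input: dbbebe
Character frequencies:
  'b': 3
  'd': 1
  'e': 2
Scanning left to right for freq == 1:
  Position 0 ('d'): unique! => answer = 0

0


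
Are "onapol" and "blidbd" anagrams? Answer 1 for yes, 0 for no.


Strings: "onapol", "blidbd"
Sorted first:  alnoop
Sorted second: bbddil
Differ at position 0: 'a' vs 'b' => not anagrams

0


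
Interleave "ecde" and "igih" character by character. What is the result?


Interleaving "ecde" and "igih":
  Position 0: 'e' from first, 'i' from second => "ei"
  Position 1: 'c' from first, 'g' from second => "cg"
  Position 2: 'd' from first, 'i' from second => "di"
  Position 3: 'e' from first, 'h' from second => "eh"
Result: eicgdieh

eicgdieh


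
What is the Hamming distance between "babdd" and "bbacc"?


Comparing "babdd" and "bbacc" position by position:
  Position 0: 'b' vs 'b' => same
  Position 1: 'a' vs 'b' => differ
  Position 2: 'b' vs 'a' => differ
  Position 3: 'd' vs 'c' => differ
  Position 4: 'd' vs 'c' => differ
Total differences (Hamming distance): 4

4


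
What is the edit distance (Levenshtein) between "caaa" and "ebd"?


Computing edit distance: "caaa" -> "ebd"
DP table:
           e    b    d
      0    1    2    3
  c   1    1    2    3
  a   2    2    2    3
  a   3    3    3    3
  a   4    4    4    4
Edit distance = dp[4][3] = 4

4


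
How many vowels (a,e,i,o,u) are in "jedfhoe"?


Input: jedfhoe
Checking each character:
  'j' at position 0: consonant
  'e' at position 1: vowel (running total: 1)
  'd' at position 2: consonant
  'f' at position 3: consonant
  'h' at position 4: consonant
  'o' at position 5: vowel (running total: 2)
  'e' at position 6: vowel (running total: 3)
Total vowels: 3

3


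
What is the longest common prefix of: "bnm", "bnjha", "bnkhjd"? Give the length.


Words: bnm, bnjha, bnkhjd
  Position 0: all 'b' => match
  Position 1: all 'n' => match
  Position 2: ('m', 'j', 'k') => mismatch, stop
LCP = "bn" (length 2)

2


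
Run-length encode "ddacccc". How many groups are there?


Input: ddacccc
Scanning for consecutive runs:
  Group 1: 'd' x 2 (positions 0-1)
  Group 2: 'a' x 1 (positions 2-2)
  Group 3: 'c' x 4 (positions 3-6)
Total groups: 3

3


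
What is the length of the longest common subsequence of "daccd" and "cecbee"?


LCS of "daccd" and "cecbee"
DP table:
           c    e    c    b    e    e
      0    0    0    0    0    0    0
  d   0    0    0    0    0    0    0
  a   0    0    0    0    0    0    0
  c   0    1    1    1    1    1    1
  c   0    1    1    2    2    2    2
  d   0    1    1    2    2    2    2
LCS length = dp[5][6] = 2

2


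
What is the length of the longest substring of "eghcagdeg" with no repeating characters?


Input: "eghcagdeg"
Sliding window (track last position of each char):
  Position 0 ('e'): window [0,0] length 1 -- new best
  Position 1 ('g'): window [0,1] length 2 -- new best
  Position 2 ('h'): window [0,2] length 3 -- new best
  Position 3 ('c'): window [0,3] length 4 -- new best
  Position 4 ('a'): window [0,4] length 5 -- new best
  Position 5 ('g'): repeat (last at 1), move window start to 2
  Position 5 ('g'): window [2,5] length 4
  Position 6 ('d'): window [2,6] length 5
  Position 7 ('e'): window [2,7] length 6 -- new best
  Position 8 ('g'): repeat (last at 5), move window start to 6
  Position 8 ('g'): window [6,8] length 3
Longest substring with no repeats: "hcagde" with length 6

6


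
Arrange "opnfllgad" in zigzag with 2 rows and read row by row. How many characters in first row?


Zigzag "opnfllgad" into 2 rows:
Placing characters:
  'o' => row 0
  'p' => row 1
  'n' => row 0
  'f' => row 1
  'l' => row 0
  'l' => row 1
  'g' => row 0
  'a' => row 1
  'd' => row 0
Rows:
  Row 0: "onlgd"
  Row 1: "pfla"
First row length: 5

5


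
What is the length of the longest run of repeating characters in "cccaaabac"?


Input: "cccaaabac"
Scanning for longest run:
  Position 1 ('c'): continues run of 'c', length=2
  Position 2 ('c'): continues run of 'c', length=3
  Position 3 ('a'): new char, reset run to 1
  Position 4 ('a'): continues run of 'a', length=2
  Position 5 ('a'): continues run of 'a', length=3
  Position 6 ('b'): new char, reset run to 1
  Position 7 ('a'): new char, reset run to 1
  Position 8 ('c'): new char, reset run to 1
Longest run: 'c' with length 3

3


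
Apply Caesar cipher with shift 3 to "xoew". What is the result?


Caesar cipher: shift "xoew" by 3
  'x' (pos 23) + 3 = pos 0 = 'a'
  'o' (pos 14) + 3 = pos 17 = 'r'
  'e' (pos 4) + 3 = pos 7 = 'h'
  'w' (pos 22) + 3 = pos 25 = 'z'
Result: arhz

arhz


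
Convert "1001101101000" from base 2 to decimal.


Input: "1001101101000" in base 2
Positional expansion:
  Digit '1' (value 1) x 2^12 = 4096
  Digit '0' (value 0) x 2^11 = 0
  Digit '0' (value 0) x 2^10 = 0
  Digit '1' (value 1) x 2^9 = 512
  Digit '1' (value 1) x 2^8 = 256
  Digit '0' (value 0) x 2^7 = 0
  Digit '1' (value 1) x 2^6 = 64
  Digit '1' (value 1) x 2^5 = 32
  Digit '0' (value 0) x 2^4 = 0
  Digit '1' (value 1) x 2^3 = 8
  Digit '0' (value 0) x 2^2 = 0
  Digit '0' (value 0) x 2^1 = 0
  Digit '0' (value 0) x 2^0 = 0
Sum = 4968

4968


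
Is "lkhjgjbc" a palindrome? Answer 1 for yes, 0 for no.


Input: lkhjgjbc
Reversed: cbjgjhkl
  Compare pos 0 ('l') with pos 7 ('c'): MISMATCH
  Compare pos 1 ('k') with pos 6 ('b'): MISMATCH
  Compare pos 2 ('h') with pos 5 ('j'): MISMATCH
  Compare pos 3 ('j') with pos 4 ('g'): MISMATCH
Result: not a palindrome

0


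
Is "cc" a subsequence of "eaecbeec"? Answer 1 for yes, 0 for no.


Check if "cc" is a subsequence of "eaecbeec"
Greedy scan:
  Position 0 ('e'): no match needed
  Position 1 ('a'): no match needed
  Position 2 ('e'): no match needed
  Position 3 ('c'): matches sub[0] = 'c'
  Position 4 ('b'): no match needed
  Position 5 ('e'): no match needed
  Position 6 ('e'): no match needed
  Position 7 ('c'): matches sub[1] = 'c'
All 2 characters matched => is a subsequence

1


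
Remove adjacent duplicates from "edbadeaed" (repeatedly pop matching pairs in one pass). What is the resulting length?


Input: edbadeaed
Stack-based adjacent duplicate removal:
  Read 'e': push. Stack: e
  Read 'd': push. Stack: ed
  Read 'b': push. Stack: edb
  Read 'a': push. Stack: edba
  Read 'd': push. Stack: edbad
  Read 'e': push. Stack: edbade
  Read 'a': push. Stack: edbadea
  Read 'e': push. Stack: edbadeae
  Read 'd': push. Stack: edbadeaed
Final stack: "edbadeaed" (length 9)

9


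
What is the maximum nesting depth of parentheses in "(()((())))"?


Input: "(()((())))"
Tracking depth:
  Position 0 '(': depth becomes 1
  Position 1 '(': depth becomes 2
  Position 2 ')': depth becomes 1
  Position 3 '(': depth becomes 2
  Position 4 '(': depth becomes 3
  Position 5 '(': depth becomes 4
  Position 6 ')': depth becomes 3
  Position 7 ')': depth becomes 2
  Position 8 ')': depth becomes 1
  Position 9 ')': depth becomes 0
Maximum depth reached: 4

4


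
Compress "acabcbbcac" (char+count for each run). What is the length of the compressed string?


Input: acabcbbcac
Runs:
  'a' x 1 => "a1"
  'c' x 1 => "c1"
  'a' x 1 => "a1"
  'b' x 1 => "b1"
  'c' x 1 => "c1"
  'b' x 2 => "b2"
  'c' x 1 => "c1"
  'a' x 1 => "a1"
  'c' x 1 => "c1"
Compressed: "a1c1a1b1c1b2c1a1c1"
Compressed length: 18

18


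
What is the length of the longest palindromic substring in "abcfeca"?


Input: "abcfeca"
Checking substrings for palindromes:
  No multi-char palindromic substrings found
Longest palindromic substring: "a" with length 1

1


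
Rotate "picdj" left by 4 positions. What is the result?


Input: "picdj", rotate left by 4
First 4 characters: "picd"
Remaining characters: "j"
Concatenate remaining + first: "j" + "picd" = "jpicd"

jpicd


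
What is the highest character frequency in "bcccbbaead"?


Input: bcccbbaead
Character counts:
  'a': 2
  'b': 3
  'c': 3
  'd': 1
  'e': 1
Maximum frequency: 3

3


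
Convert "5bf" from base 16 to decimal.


Input: "5bf" in base 16
Positional expansion:
  Digit '5' (value 5) x 16^2 = 1280
  Digit 'b' (value 11) x 16^1 = 176
  Digit 'f' (value 15) x 16^0 = 15
Sum = 1471

1471


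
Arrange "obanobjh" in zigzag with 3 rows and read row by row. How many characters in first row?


Zigzag "obanobjh" into 3 rows:
Placing characters:
  'o' => row 0
  'b' => row 1
  'a' => row 2
  'n' => row 1
  'o' => row 0
  'b' => row 1
  'j' => row 2
  'h' => row 1
Rows:
  Row 0: "oo"
  Row 1: "bnbh"
  Row 2: "aj"
First row length: 2

2


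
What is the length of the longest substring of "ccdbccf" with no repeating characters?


Input: "ccdbccf"
Sliding window (track last position of each char):
  Position 0 ('c'): window [0,0] length 1 -- new best
  Position 1 ('c'): repeat (last at 0), move window start to 1
  Position 1 ('c'): window [1,1] length 1
  Position 2 ('d'): window [1,2] length 2 -- new best
  Position 3 ('b'): window [1,3] length 3 -- new best
  Position 4 ('c'): repeat (last at 1), move window start to 2
  Position 4 ('c'): window [2,4] length 3
  Position 5 ('c'): repeat (last at 4), move window start to 5
  Position 5 ('c'): window [5,5] length 1
  Position 6 ('f'): window [5,6] length 2
Longest substring with no repeats: "cdb" with length 3

3


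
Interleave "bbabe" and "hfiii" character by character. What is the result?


Interleaving "bbabe" and "hfiii":
  Position 0: 'b' from first, 'h' from second => "bh"
  Position 1: 'b' from first, 'f' from second => "bf"
  Position 2: 'a' from first, 'i' from second => "ai"
  Position 3: 'b' from first, 'i' from second => "bi"
  Position 4: 'e' from first, 'i' from second => "ei"
Result: bhbfaibiei

bhbfaibiei


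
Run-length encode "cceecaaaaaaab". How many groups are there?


Input: cceecaaaaaaab
Scanning for consecutive runs:
  Group 1: 'c' x 2 (positions 0-1)
  Group 2: 'e' x 2 (positions 2-3)
  Group 3: 'c' x 1 (positions 4-4)
  Group 4: 'a' x 7 (positions 5-11)
  Group 5: 'b' x 1 (positions 12-12)
Total groups: 5

5


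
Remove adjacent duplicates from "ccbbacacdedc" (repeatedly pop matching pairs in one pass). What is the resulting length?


Input: ccbbacacdedc
Stack-based adjacent duplicate removal:
  Read 'c': push. Stack: c
  Read 'c': matches stack top 'c' => pop. Stack: (empty)
  Read 'b': push. Stack: b
  Read 'b': matches stack top 'b' => pop. Stack: (empty)
  Read 'a': push. Stack: a
  Read 'c': push. Stack: ac
  Read 'a': push. Stack: aca
  Read 'c': push. Stack: acac
  Read 'd': push. Stack: acacd
  Read 'e': push. Stack: acacde
  Read 'd': push. Stack: acacded
  Read 'c': push. Stack: acacdedc
Final stack: "acacdedc" (length 8)

8


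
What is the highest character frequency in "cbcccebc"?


Input: cbcccebc
Character counts:
  'b': 2
  'c': 5
  'e': 1
Maximum frequency: 5

5
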